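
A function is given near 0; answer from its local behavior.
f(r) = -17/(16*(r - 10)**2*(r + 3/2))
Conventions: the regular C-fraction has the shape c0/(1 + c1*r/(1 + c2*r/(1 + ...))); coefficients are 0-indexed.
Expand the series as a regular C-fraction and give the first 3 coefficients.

The regular C-fraction coefficients are [-17/2400, 7/15, 37/140].

Taylor coefficients (expand at 0): a_0 = -17/2400, a_1 = 119/36000, a_2 = -5219/2160000.
c0 = a_0 = -17/2400. Peel one level at a time: if S = 1 + c*r/S' with S'(0) = 1, then c is the r-coefficient of S and S' = c*r/(S - 1).
S_1 = c0/f = 1 + (7/15)*r + (-37/300)*r^2 + ...; c1 = 7/15.
S_2 = c1*r/(S_1 - 1) = 1 + (37/140)*r + ...; c2 = 37/140.


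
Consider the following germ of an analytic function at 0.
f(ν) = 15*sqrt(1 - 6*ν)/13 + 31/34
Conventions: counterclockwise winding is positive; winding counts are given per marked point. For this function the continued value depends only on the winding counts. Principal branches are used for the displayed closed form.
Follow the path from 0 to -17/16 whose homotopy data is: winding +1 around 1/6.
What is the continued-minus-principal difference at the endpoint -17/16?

Continued minus principal equals -(15/26)*sqrt(118).

The rational part is single-valued and drops out of the difference; each branch term changes only by its own monodromy.
(15/13)*sqrt(1 - ν/(1/6)): winding +1 is odd, the square root flips sign, contributing -2*(15/13)*sqrt(1 - (-17/16)/(1/6)) = -2*(15/13)*sqrt(59/8) = -(15/26)*sqrt(118).
Summing the contributions at ν = -17/16 gives -(15/26)*sqrt(118).


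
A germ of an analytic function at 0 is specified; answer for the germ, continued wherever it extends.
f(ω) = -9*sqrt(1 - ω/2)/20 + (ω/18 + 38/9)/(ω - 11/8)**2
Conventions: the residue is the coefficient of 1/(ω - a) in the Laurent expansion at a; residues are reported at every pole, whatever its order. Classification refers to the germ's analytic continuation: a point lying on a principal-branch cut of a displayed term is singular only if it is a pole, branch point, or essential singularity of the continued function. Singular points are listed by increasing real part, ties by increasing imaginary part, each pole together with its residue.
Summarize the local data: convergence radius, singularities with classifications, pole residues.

Denominator factor (ω - 11/8)^2: pole of order 2 at 11/8, modulus 11/8.
Branch term (-9/20)*sqrt(1 - ω/(2)): its argument vanishes at ω = 2, a square-root branch point, modulus 2.
The radius of convergence is the smallest modulus among the singular points: 11/8.
The branch term is analytic at 11/8 and contributes nothing to the residue; only the rational part matters.
At the order-2 pole 11/8 set g(ω) = (ω - (11/8))^2*(rational part) = ω/18 + 38/9.
Order-2 pole: residue = g'(a); g'(11/8) = 1/18, so the residue is 1/18.
List the singular points by increasing real part (a conjugate pair: the negative imaginary part first).

Radius of convergence at 0: 11/8.
At 11/8: a pole of order 2; residue 1/18.
At 2: an algebraic (square-root) branch point.


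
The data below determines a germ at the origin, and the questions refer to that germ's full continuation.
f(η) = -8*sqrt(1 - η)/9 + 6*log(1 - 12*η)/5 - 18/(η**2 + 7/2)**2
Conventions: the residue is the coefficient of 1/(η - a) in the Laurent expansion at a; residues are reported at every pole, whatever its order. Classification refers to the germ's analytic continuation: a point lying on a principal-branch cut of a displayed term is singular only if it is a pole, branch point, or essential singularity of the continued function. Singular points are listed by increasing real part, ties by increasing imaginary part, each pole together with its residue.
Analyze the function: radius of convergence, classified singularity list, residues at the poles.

Denominator factor (η**2 + 7/2)^2: discriminant -14, complex-conjugate roots ((1/2)*sqrt(14))*i and -((1/2)*sqrt(14))*i; poles of order 2, moduli (1/2)*sqrt(14) and (1/2)*sqrt(14).
Branch term (-8/9)*sqrt(1 - η/(1)): its argument vanishes at η = 1, a square-root branch point, modulus 1.
Branch term (6/5)*log(1 - η/(1/12)): its argument vanishes at η = 1/12, a logarithmic branch point, modulus 1/12.
The radius of convergence is the smallest modulus among the singular points: 1/12.
The branch terms are analytic at -((1/2)*sqrt(14))*i and contribute nothing to the residue; only the rational part matters.
The factor η**2 + 7/2 splits as (η - a)(η - a') with a = -((1/2)*sqrt(14))*i, a' = ((1/2)*sqrt(14))*i. At the order-2 pole a set g(η) = (η - a)^2*(rational part) = [-18] / (η - a')^2.
Order-2 pole: residue = g'(a); g'(-((1/2)*sqrt(14))*i) = -((9/49)*sqrt(14))*i, so the residue is -((9/49)*sqrt(14))*i.
The branch terms are analytic at ((1/2)*sqrt(14))*i and contribute nothing to the residue; only the rational part matters.
The factor η**2 + 7/2 splits as (η - a)(η - a') with a = ((1/2)*sqrt(14))*i, a' = -((1/2)*sqrt(14))*i. At the order-2 pole a set g(η) = (η - a)^2*(rational part) = [-18] / (η - a')^2.
Order-2 pole: residue = g'(a); g'(((1/2)*sqrt(14))*i) = ((9/49)*sqrt(14))*i, so the residue is ((9/49)*sqrt(14))*i.
List the singular points by increasing real part (a conjugate pair: the negative imaginary part first).

Radius of convergence at 0: 1/12.
At -((1/2)*sqrt(14))*i: a pole of order 2; residue -((9/49)*sqrt(14))*i.
At ((1/2)*sqrt(14))*i: a pole of order 2; residue ((9/49)*sqrt(14))*i.
At 1/12: a logarithmic branch point.
At 1: an algebraic (square-root) branch point.


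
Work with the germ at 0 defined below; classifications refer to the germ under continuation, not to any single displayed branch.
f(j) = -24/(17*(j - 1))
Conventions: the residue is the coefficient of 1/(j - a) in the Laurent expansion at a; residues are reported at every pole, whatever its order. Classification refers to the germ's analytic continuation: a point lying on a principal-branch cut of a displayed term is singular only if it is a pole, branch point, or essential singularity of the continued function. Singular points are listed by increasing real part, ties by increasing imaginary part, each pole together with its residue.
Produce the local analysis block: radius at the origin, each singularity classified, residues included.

Denominator factor (j - 1): pole of order 1 at 1, modulus 1.
The radius of convergence is the smallest modulus among the singular points: 1.
At the order-1 pole 1 set g(j) = (j - (1))*f(j) = -24/17.
Simple pole: residue = g(a) at a = 1, which is -24/17.

Radius of convergence at 0: 1.
At 1: a pole of order 1; residue -24/17.


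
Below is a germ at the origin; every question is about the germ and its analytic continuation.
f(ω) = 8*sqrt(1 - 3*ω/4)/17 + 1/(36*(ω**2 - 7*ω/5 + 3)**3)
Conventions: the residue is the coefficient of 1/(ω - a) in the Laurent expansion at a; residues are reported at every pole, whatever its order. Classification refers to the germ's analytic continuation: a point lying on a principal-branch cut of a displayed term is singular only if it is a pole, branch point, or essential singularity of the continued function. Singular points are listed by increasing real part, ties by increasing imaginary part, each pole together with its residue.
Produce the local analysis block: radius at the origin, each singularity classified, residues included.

Denominator factor (ω**2 - 7*ω/5 + 3)^3: discriminant -251/25, complex-conjugate roots (7/10) + ((1/10)*sqrt(251))*i and (7/10) - ((1/10)*sqrt(251))*i; poles of order 3, moduli sqrt(3) and sqrt(3).
Branch term (8/17)*sqrt(1 - ω/(4/3)): its argument vanishes at ω = 4/3, a square-root branch point, modulus 4/3.
The radius of convergence is the smallest modulus among the singular points: 4/3.
The branch term is analytic at (7/10) - ((1/10)*sqrt(251))*i and contributes nothing to the residue; only the rational part matters.
The factor ω**2 - 7*ω/5 + 3 splits as (ω - a)(ω - a') with a = (7/10) - ((1/10)*sqrt(251))*i, a' = (7/10) + ((1/10)*sqrt(251))*i. At the order-3 pole a set g(ω) = (ω - a)^3*(rational part) = [1/36] / (ω - a')^3.
Order-3 pole: residue = g''(a)/2; g''((7/10) - ((1/10)*sqrt(251))*i) = ((3125/47439753)*sqrt(251))*i, so the residue is ((3125/94879506)*sqrt(251))*i.
The branch term is analytic at (7/10) + ((1/10)*sqrt(251))*i and contributes nothing to the residue; only the rational part matters.
The factor ω**2 - 7*ω/5 + 3 splits as (ω - a)(ω - a') with a = (7/10) + ((1/10)*sqrt(251))*i, a' = (7/10) - ((1/10)*sqrt(251))*i. At the order-3 pole a set g(ω) = (ω - a)^3*(rational part) = [1/36] / (ω - a')^3.
Order-3 pole: residue = g''(a)/2; g''((7/10) + ((1/10)*sqrt(251))*i) = -((3125/47439753)*sqrt(251))*i, so the residue is -((3125/94879506)*sqrt(251))*i.
List the singular points by increasing real part (a conjugate pair: the negative imaginary part first).

Radius of convergence at 0: 4/3.
At (7/10) - ((1/10)*sqrt(251))*i: a pole of order 3; residue ((3125/94879506)*sqrt(251))*i.
At (7/10) + ((1/10)*sqrt(251))*i: a pole of order 3; residue -((3125/94879506)*sqrt(251))*i.
At 4/3: an algebraic (square-root) branch point.


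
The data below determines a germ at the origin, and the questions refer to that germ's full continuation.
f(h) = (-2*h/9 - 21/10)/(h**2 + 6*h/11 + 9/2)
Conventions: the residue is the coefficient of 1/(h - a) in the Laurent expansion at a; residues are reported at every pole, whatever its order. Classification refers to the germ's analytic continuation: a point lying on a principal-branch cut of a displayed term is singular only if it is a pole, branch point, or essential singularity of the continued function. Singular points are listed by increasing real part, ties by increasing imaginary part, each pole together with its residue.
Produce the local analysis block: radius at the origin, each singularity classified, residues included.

Denominator factor (h**2 + 6*h/11 + 9/2): discriminant -2142/121, complex-conjugate roots (-3/11) + ((3/22)*sqrt(238))*i and (-3/11) - ((3/22)*sqrt(238))*i; poles of order 1, moduli (3/2)*sqrt(2) and (3/2)*sqrt(2).
The radius of convergence is the smallest modulus among the singular points: (3/2)*sqrt(2).
The factor h**2 + 6*h/11 + 9/2 splits as (h - a)(h - a') with a = (-3/11) - ((3/22)*sqrt(238))*i, a' = (-3/11) + ((3/22)*sqrt(238))*i. At the order-1 pole a set g(h) = (h - a)*f(h) = [-2*h/9 - 21/10] / (h - a').
Simple pole: residue = g(a) at a = (-3/11) - ((3/22)*sqrt(238))*i, which is (-1/9) - ((673/21420)*sqrt(238))*i.
The factor h**2 + 6*h/11 + 9/2 splits as (h - a)(h - a') with a = (-3/11) + ((3/22)*sqrt(238))*i, a' = (-3/11) - ((3/22)*sqrt(238))*i. At the order-1 pole a set g(h) = (h - a)*f(h) = [-2*h/9 - 21/10] / (h - a').
Simple pole: residue = g(a) at a = (-3/11) + ((3/22)*sqrt(238))*i, which is (-1/9) + ((673/21420)*sqrt(238))*i.
List the singular points by increasing real part (a conjugate pair: the negative imaginary part first).

Radius of convergence at 0: (3/2)*sqrt(2).
At (-3/11) - ((3/22)*sqrt(238))*i: a pole of order 1; residue (-1/9) - ((673/21420)*sqrt(238))*i.
At (-3/11) + ((3/22)*sqrt(238))*i: a pole of order 1; residue (-1/9) + ((673/21420)*sqrt(238))*i.


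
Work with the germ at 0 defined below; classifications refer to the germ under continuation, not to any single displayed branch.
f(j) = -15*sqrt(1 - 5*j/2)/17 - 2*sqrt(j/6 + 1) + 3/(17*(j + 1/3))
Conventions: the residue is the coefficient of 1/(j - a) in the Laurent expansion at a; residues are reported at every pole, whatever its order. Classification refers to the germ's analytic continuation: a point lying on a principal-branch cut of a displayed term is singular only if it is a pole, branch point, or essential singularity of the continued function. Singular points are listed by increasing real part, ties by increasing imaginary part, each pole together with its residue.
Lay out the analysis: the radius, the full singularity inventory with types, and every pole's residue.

Radius of convergence at 0: 1/3.
At -6: an algebraic (square-root) branch point.
At -1/3: a pole of order 1; residue 3/17.
At 2/5: an algebraic (square-root) branch point.

Denominator factor (j + 1/3): pole of order 1 at -1/3, modulus 1/3.
Branch term (-2)*sqrt(1 - j/(-6)): its argument vanishes at j = -6, a square-root branch point, modulus 6.
Branch term (-15/17)*sqrt(1 - j/(2/5)): its argument vanishes at j = 2/5, a square-root branch point, modulus 2/5.
The radius of convergence is the smallest modulus among the singular points: 1/3.
The branch terms are analytic at -1/3 and contribute nothing to the residue; only the rational part matters.
At the order-1 pole -1/3 set g(j) = (j - (-1/3))*(rational part) = 3/17.
Simple pole: residue = g(a) at a = -1/3, which is 3/17.
List the singular points by increasing real part (a conjugate pair: the negative imaginary part first).


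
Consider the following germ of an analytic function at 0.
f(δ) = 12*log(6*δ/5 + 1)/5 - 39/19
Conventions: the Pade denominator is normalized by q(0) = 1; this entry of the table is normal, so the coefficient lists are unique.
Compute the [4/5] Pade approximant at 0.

Taylor coefficients needed (expand at 0): a_0 = -39/19, a_1 = 72/25, a_2 = -216/125, a_3 = 864/625, a_4 = -3888/3125, a_5 = 93312/78125, a_6 = -93312/78125, a_7 = 3359232/2734375, a_8 = -2519424/1953125, a_9 = 13436928/9765625.
Write the denominator as Q(δ) = 1 + q1*δ + q2*δ^2 + q3*δ^3 + q4*δ^4 + q5*δ^5. Requiring Q*f - P = O(δ^10) with deg P <= 4 kills the coefficients of δ^5..δ^9 in Q*f:
  δ^5: a_5 + q1*a_4 + q2*a_3 + q3*a_2 + q4*a_1 + q5*a_0 = 0, i.e. 93312/78125 + (-3888/3125)*q1 + (864/625)*q2 + (-216/125)*q3 + (72/25)*q4 + (-39/19)*q5 = 0.
  δ^6: a_6 + q1*a_5 + q2*a_4 + q3*a_3 + q4*a_2 + q5*a_1 = 0, i.e. -93312/78125 + (93312/78125)*q1 + (-3888/3125)*q2 + (864/625)*q3 + (-216/125)*q4 + (72/25)*q5 = 0.
  δ^7: a_7 + q1*a_6 + q2*a_5 + q3*a_4 + q4*a_3 + q5*a_2 = 0, i.e. 3359232/2734375 + (-93312/78125)*q1 + (93312/78125)*q2 + (-3888/3125)*q3 + (864/625)*q4 + (-216/125)*q5 = 0.
  δ^8: a_8 + q1*a_7 + q2*a_6 + q3*a_5 + q4*a_4 + q5*a_3 = 0, i.e. -2519424/1953125 + (3359232/2734375)*q1 + (-93312/78125)*q2 + (93312/78125)*q3 + (-3888/3125)*q4 + (864/625)*q5 = 0.
  δ^9: a_9 + q1*a_8 + q2*a_7 + q3*a_6 + q4*a_5 + q5*a_4 = 0, i.e. 13436928/9765625 + (-2519424/1953125)*q1 + (3359232/2734375)*q2 + (-93312/78125)*q3 + (93312/78125)*q4 + (-3888/3125)*q5 = 0.
Solving this linear system: q1 = 29744/11325, q2 = 43476/18875, q3 = 494352/660625, q4 = 29448/471875, q5 = -98496/82578125.
The numerator is Q*f truncated at degree 4: P0 = a_0 = -39/19; P1 = a_1 + q1*a_0 = -180104/71725; P2 = a_2 + q1*a_1 + q2*a_0 = 1986924/1793125; P3 = a_3 + q1*a_2 + q2*a_1 + q3*a_0 = 121857552/62759375; P4 = a_4 + q1*a_3 + q2*a_2 + q3*a_1 + q4*a_0 = 135999144/313796875.

The Pade approximant has numerator coefficients [-39/19, -180104/71725, 1986924/1793125, 121857552/62759375, 135999144/313796875]; denominator coefficients [1, 29744/11325, 43476/18875, 494352/660625, 29448/471875, -98496/82578125].


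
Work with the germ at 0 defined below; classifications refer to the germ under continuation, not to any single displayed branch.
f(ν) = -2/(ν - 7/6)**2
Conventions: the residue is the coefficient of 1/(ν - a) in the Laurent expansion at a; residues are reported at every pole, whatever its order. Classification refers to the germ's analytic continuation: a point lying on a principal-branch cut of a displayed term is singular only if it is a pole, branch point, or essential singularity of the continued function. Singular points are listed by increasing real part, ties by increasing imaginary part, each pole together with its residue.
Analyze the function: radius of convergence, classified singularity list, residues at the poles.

Radius of convergence at 0: 7/6.
At 7/6: a pole of order 2; residue 0.

Denominator factor (ν - 7/6)^2: pole of order 2 at 7/6, modulus 7/6.
The radius of convergence is the smallest modulus among the singular points: 7/6.
At the order-2 pole 7/6 set g(ν) = (ν - (7/6))^2*f(ν) = -2.
Order-2 pole: residue = g'(a); g'(7/6) = 0, so the residue is 0.


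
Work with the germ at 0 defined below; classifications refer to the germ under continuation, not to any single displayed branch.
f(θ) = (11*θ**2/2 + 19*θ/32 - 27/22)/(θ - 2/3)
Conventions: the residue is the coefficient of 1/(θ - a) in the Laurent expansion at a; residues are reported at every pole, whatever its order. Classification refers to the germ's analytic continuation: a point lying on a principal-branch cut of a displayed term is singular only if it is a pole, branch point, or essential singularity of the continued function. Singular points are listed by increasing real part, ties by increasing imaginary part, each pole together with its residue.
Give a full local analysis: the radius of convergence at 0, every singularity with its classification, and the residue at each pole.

Radius of convergence at 0: 2/3.
At 2/3: a pole of order 1; residue 2555/1584.

Denominator factor (θ - 2/3): pole of order 1 at 2/3, modulus 2/3.
The radius of convergence is the smallest modulus among the singular points: 2/3.
At the order-1 pole 2/3 set g(θ) = (θ - (2/3))*f(θ) = 11*θ**2/2 + 19*θ/32 - 27/22.
Simple pole: residue = g(a) at a = 2/3, which is 2555/1584.


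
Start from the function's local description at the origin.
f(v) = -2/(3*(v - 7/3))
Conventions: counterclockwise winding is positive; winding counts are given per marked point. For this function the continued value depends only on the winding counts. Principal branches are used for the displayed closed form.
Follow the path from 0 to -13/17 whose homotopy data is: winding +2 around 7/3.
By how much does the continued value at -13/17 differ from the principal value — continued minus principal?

The function is rational, hence single-valued: continuing it around any pole returns the same value, so the difference is 0.

Continued minus principal equals 0.


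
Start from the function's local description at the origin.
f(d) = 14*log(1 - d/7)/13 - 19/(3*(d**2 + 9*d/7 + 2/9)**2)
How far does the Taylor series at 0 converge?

The radius of convergence is 9/14 - (1/42)*sqrt(337).

Denominator factor (d**2 + 9*d/7 + 2/9)^2: discriminant 337/441, real irrational roots -9/14 + (1/42)*sqrt(337) and -9/14 - (1/42)*sqrt(337); poles of order 2, moduli 9/14 - (1/42)*sqrt(337) and 9/14 + (1/42)*sqrt(337).
Branch term (14/13)*log(1 - d/(7)): its argument vanishes at d = 7, a logarithmic branch point, modulus 7.
The radius of convergence is the smallest modulus among the singular points: 9/14 - (1/42)*sqrt(337).


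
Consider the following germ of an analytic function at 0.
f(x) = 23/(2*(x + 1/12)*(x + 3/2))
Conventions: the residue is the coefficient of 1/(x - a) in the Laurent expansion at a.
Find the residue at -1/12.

The residue is 138/17.

At the order-1 pole -1/12 set g(x) = (x - (-1/12))*f(x) = 23/(2*(x + 3/2)).
Simple pole: residue = g(a) at a = -1/12, which is 138/17.


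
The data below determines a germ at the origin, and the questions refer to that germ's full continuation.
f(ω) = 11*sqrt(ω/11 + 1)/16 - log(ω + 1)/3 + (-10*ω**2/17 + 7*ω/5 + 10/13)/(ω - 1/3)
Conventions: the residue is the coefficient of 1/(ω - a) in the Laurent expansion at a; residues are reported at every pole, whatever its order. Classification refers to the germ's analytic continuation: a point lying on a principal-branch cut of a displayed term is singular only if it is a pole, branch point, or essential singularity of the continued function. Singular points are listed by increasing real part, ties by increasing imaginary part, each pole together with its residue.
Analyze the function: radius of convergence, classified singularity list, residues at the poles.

Radius of convergence at 0: 1/3.
At -11: an algebraic (square-root) branch point.
At -1: a logarithmic branch point.
At 1/3: a pole of order 1; residue 11641/9945.

Denominator factor (ω - 1/3): pole of order 1 at 1/3, modulus 1/3.
Branch term (11/16)*sqrt(1 - ω/(-11)): its argument vanishes at ω = -11, a square-root branch point, modulus 11.
Branch term (-1/3)*log(1 - ω/(-1)): its argument vanishes at ω = -1, a logarithmic branch point, modulus 1.
The radius of convergence is the smallest modulus among the singular points: 1/3.
The branch terms are analytic at 1/3 and contribute nothing to the residue; only the rational part matters.
At the order-1 pole 1/3 set g(ω) = (ω - (1/3))*(rational part) = -10*ω**2/17 + 7*ω/5 + 10/13.
Simple pole: residue = g(a) at a = 1/3, which is 11641/9945.
List the singular points by increasing real part (a conjugate pair: the negative imaginary part first).


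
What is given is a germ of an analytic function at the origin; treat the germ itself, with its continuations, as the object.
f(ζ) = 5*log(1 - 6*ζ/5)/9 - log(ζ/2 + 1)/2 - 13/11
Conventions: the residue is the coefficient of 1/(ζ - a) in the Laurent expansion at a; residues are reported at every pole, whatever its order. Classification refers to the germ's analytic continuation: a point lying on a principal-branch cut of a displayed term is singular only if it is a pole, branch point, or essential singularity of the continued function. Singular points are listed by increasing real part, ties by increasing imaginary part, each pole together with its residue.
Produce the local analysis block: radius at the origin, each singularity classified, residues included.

Branch term (-1/2)*log(1 - ζ/(-2)): its argument vanishes at ζ = -2, a logarithmic branch point, modulus 2.
Branch term (5/9)*log(1 - ζ/(5/6)): its argument vanishes at ζ = 5/6, a logarithmic branch point, modulus 5/6.
The radius of convergence is the smallest modulus among the singular points: 5/6.
List the singular points by increasing real part (a conjugate pair: the negative imaginary part first).

Radius of convergence at 0: 5/6.
At -2: a logarithmic branch point.
At 5/6: a logarithmic branch point.


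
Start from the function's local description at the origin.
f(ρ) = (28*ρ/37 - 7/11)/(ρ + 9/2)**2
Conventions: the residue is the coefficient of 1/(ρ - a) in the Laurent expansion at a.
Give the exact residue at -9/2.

The residue is 28/37.

At the order-2 pole -9/2 set g(ρ) = (ρ - (-9/2))^2*f(ρ) = 28*ρ/37 - 7/11.
Order-2 pole: residue = g'(a); g'(-9/2) = 28/37, so the residue is 28/37.


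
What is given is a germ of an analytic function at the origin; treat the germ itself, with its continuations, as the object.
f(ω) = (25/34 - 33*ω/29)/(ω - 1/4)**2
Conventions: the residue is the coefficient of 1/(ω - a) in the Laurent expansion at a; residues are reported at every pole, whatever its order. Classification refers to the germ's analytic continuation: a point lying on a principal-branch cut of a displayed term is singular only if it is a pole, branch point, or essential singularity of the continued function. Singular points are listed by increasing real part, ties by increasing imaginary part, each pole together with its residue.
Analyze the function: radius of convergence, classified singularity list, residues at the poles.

Denominator factor (ω - 1/4)^2: pole of order 2 at 1/4, modulus 1/4.
The radius of convergence is the smallest modulus among the singular points: 1/4.
At the order-2 pole 1/4 set g(ω) = (ω - (1/4))^2*f(ω) = 25/34 - 33*ω/29.
Order-2 pole: residue = g'(a); g'(1/4) = -33/29, so the residue is -33/29.

Radius of convergence at 0: 1/4.
At 1/4: a pole of order 2; residue -33/29.


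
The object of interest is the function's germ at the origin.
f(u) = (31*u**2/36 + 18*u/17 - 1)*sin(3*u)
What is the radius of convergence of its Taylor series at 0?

The radius of convergence is infinite.

The factor sin(3*u) is entire and contributes no finite singular point.
The polynomial part has no poles.
No finite singular points: the Taylor series at 0 converges everywhere.


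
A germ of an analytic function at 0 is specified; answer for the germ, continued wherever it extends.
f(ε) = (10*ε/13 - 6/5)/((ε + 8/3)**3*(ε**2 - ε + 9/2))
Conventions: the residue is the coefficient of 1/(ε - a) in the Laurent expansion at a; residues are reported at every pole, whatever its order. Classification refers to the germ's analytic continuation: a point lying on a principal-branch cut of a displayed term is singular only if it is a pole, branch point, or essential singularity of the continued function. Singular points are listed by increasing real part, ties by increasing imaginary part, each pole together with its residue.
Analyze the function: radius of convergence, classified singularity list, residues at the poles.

Radius of convergence at 0: (3/2)*sqrt(2).
At -8/3: a pole of order 3; residue -1094256/220669709.
At (1/2) - ((1/2)*sqrt(17))*i: a pole of order 1; residue (547128/220669709) + ((34679772/18756925265)*sqrt(17))*i.
At (1/2) + ((1/2)*sqrt(17))*i: a pole of order 1; residue (547128/220669709) - ((34679772/18756925265)*sqrt(17))*i.


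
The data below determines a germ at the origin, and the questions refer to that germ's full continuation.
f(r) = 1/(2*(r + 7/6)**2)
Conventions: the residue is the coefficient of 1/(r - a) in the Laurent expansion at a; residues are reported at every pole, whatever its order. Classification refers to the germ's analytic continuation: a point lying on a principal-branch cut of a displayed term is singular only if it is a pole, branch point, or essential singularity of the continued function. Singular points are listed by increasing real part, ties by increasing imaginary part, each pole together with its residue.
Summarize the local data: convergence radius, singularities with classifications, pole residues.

Denominator factor (r + 7/6)^2: pole of order 2 at -7/6, modulus 7/6.
The radius of convergence is the smallest modulus among the singular points: 7/6.
At the order-2 pole -7/6 set g(r) = (r - (-7/6))^2*f(r) = 1/2.
Order-2 pole: residue = g'(a); g'(-7/6) = 0, so the residue is 0.

Radius of convergence at 0: 7/6.
At -7/6: a pole of order 2; residue 0.


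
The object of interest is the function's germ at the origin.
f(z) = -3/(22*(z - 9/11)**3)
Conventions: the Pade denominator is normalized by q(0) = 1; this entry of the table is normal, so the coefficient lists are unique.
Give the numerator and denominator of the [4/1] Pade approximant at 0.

The Pade approximant has numerator coefficients [121/486, 5324/10935, 14641/21870, 644204/885735, 1771561/3188646]; denominator coefficients [1, -77/45].

Taylor coefficients needed (expand at 0): a_0 = 121/486, a_1 = 1331/1458, a_2 = 14641/6561, a_3 = 805255/177147, a_4 = 8857805/1062882, a_5 = 136410197/9565938.
Write the denominator as Q(z) = 1 + q1*z. Requiring Q*f - P = O(z^6) with deg P <= 4 kills the coefficients of z^5..z^5 in Q*f:
  z^5: a_5 + q1*a_4 = 0, i.e. 136410197/9565938 + (8857805/1062882)*q1 = 0.
Solving this linear system: q1 = -77/45.
The numerator is Q*f truncated at degree 4: P0 = a_0 = 121/486; P1 = a_1 + q1*a_0 = 5324/10935; P2 = a_2 + q1*a_1 = 14641/21870; P3 = a_3 + q1*a_2 = 644204/885735; P4 = a_4 + q1*a_3 = 1771561/3188646.


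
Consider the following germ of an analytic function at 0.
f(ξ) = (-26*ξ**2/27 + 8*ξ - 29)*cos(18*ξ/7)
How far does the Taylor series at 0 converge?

The factor cos(18*ξ/7) is entire and contributes no finite singular point.
The polynomial part has no poles.
No finite singular points: the Taylor series at 0 converges everywhere.

The radius of convergence is infinite.


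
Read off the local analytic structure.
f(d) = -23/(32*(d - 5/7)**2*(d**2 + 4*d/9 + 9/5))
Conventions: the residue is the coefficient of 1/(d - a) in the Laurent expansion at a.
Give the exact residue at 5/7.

The residue is 104726475/537126976.

At the order-2 pole 5/7 set g(d) = (d - (5/7))^2*f(d) = -23/(32*(d**2 + 4*d/9 + 9/5)).
Order-2 pole: residue = g'(a); g'(5/7) = 104726475/537126976, so the residue is 104726475/537126976.


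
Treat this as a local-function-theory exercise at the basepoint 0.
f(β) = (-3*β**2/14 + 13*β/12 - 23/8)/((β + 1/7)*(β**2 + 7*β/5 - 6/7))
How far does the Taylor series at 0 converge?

The radius of convergence is 1/7.

Denominator factor (β + 1/7): pole of order 1 at -1/7, modulus 1/7.
Denominator factor (β**2 + 7*β/5 - 6/7): discriminant 943/175, real irrational roots -7/10 + (1/70)*sqrt(6601) and -7/10 - (1/70)*sqrt(6601); poles of order 1, moduli -7/10 + (1/70)*sqrt(6601) and 7/10 + (1/70)*sqrt(6601).
The radius of convergence is the smallest modulus among the singular points: 1/7.


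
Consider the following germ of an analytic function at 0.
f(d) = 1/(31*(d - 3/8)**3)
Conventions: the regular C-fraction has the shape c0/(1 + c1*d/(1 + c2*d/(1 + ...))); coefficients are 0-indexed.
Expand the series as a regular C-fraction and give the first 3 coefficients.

Taylor coefficients (expand at 0): a_0 = -512/837, a_1 = -4096/837, a_2 = -65536/2511.
c0 = a_0 = -512/837. Peel one level at a time: if S = 1 + c*d/S' with S'(0) = 1, then c is the d-coefficient of S and S' = c*d/(S - 1).
S_1 = c0/f = 1 + (-8)*d + (64/3)*d^2 + ...; c1 = -8.
S_2 = c1*d/(S_1 - 1) = 1 + (8/3)*d + ...; c2 = 8/3.

The regular C-fraction coefficients are [-512/837, -8, 8/3].


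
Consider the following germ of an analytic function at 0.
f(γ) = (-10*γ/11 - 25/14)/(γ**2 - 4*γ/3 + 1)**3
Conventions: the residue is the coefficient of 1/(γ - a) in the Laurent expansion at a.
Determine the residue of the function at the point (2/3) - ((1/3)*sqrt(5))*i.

The factor γ**2 - 4*γ/3 + 1 splits as (γ - a)(γ - a') with a = (2/3) - ((1/3)*sqrt(5))*i, a' = (2/3) + ((1/3)*sqrt(5))*i. At the order-3 pole a set g(γ) = (γ - a)^3*f(γ) = [-10*γ/11 - 25/14] / (γ - a')^3.
Order-3 pole: residue = g''(a)/2; g''((2/3) - ((1/3)*sqrt(5))*i) = -((53703/30800)*sqrt(5))*i, so the residue is -((53703/61600)*sqrt(5))*i.

The residue is -((53703/61600)*sqrt(5))*i.


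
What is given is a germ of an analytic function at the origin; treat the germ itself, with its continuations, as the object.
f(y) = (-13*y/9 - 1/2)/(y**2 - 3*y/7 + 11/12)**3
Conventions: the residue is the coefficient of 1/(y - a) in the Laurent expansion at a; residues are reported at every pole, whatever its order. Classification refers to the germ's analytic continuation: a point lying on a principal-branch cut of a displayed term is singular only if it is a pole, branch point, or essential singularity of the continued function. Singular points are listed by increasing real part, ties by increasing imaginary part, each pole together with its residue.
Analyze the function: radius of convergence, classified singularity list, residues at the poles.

Radius of convergence at 0: (1/6)*sqrt(33).
At (3/14) - ((8/21)*sqrt(6))*i: a pole of order 3; residue -((367353/4194304)*sqrt(6))*i.
At (3/14) + ((8/21)*sqrt(6))*i: a pole of order 3; residue ((367353/4194304)*sqrt(6))*i.

Denominator factor (y**2 - 3*y/7 + 11/12)^3: discriminant -512/147, complex-conjugate roots (3/14) + ((8/21)*sqrt(6))*i and (3/14) - ((8/21)*sqrt(6))*i; poles of order 3, moduli (1/6)*sqrt(33) and (1/6)*sqrt(33).
The radius of convergence is the smallest modulus among the singular points: (1/6)*sqrt(33).
The factor y**2 - 3*y/7 + 11/12 splits as (y - a)(y - a') with a = (3/14) - ((8/21)*sqrt(6))*i, a' = (3/14) + ((8/21)*sqrt(6))*i. At the order-3 pole a set g(y) = (y - a)^3*f(y) = [-13*y/9 - 1/2] / (y - a')^3.
Order-3 pole: residue = g''(a)/2; g''((3/14) - ((8/21)*sqrt(6))*i) = -((367353/2097152)*sqrt(6))*i, so the residue is -((367353/4194304)*sqrt(6))*i.
The factor y**2 - 3*y/7 + 11/12 splits as (y - a)(y - a') with a = (3/14) + ((8/21)*sqrt(6))*i, a' = (3/14) - ((8/21)*sqrt(6))*i. At the order-3 pole a set g(y) = (y - a)^3*f(y) = [-13*y/9 - 1/2] / (y - a')^3.
Order-3 pole: residue = g''(a)/2; g''((3/14) + ((8/21)*sqrt(6))*i) = ((367353/2097152)*sqrt(6))*i, so the residue is ((367353/4194304)*sqrt(6))*i.
List the singular points by increasing real part (a conjugate pair: the negative imaginary part first).


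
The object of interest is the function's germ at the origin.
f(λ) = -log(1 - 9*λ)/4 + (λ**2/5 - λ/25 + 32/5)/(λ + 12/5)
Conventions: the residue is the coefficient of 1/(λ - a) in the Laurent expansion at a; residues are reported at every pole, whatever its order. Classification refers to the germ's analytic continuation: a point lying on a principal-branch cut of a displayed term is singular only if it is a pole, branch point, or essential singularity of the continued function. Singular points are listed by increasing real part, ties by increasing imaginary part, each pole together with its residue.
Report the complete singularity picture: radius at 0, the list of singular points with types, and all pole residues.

Denominator factor (λ + 12/5): pole of order 1 at -12/5, modulus 12/5.
Branch term (-1/4)*log(1 - λ/(1/9)): its argument vanishes at λ = 1/9, a logarithmic branch point, modulus 1/9.
The radius of convergence is the smallest modulus among the singular points: 1/9.
The branch term is analytic at -12/5 and contributes nothing to the residue; only the rational part matters.
At the order-1 pole -12/5 set g(λ) = (λ - (-12/5))*(rational part) = λ**2/5 - λ/25 + 32/5.
Simple pole: residue = g(a) at a = -12/5, which is 956/125.
List the singular points by increasing real part (a conjugate pair: the negative imaginary part first).

Radius of convergence at 0: 1/9.
At -12/5: a pole of order 1; residue 956/125.
At 1/9: a logarithmic branch point.


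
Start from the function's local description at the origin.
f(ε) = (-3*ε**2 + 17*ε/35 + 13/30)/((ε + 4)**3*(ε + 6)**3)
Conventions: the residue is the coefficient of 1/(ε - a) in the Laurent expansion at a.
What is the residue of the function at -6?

The residue is 15959/1120.

At the order-3 pole -6 set g(ε) = (ε - (-6))^3*f(ε) = (-3*ε**2 + 17*ε/35 + 13/30)/(ε + 4)**3.
Order-3 pole: residue = g''(a)/2; g''(-6) = 15959/560, so the residue is 15959/1120.


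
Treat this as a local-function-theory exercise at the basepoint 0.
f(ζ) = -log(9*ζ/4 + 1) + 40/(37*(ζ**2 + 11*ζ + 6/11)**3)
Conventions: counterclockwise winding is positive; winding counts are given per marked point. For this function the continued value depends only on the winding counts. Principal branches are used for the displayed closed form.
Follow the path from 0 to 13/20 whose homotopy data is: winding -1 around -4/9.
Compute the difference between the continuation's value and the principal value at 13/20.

The rational part is single-valued and drops out of the difference; each branch term changes only by its own monodromy.
(-1)*log(1 - ζ/(-4/9)): each positive loop around -4/9 adds 2*pi*i to the log, so winding -1 contributes (-1)*(-1)*2*pi*i = (2)*pi*i.
Summing the contributions at ζ = 13/20 gives (2)*pi*i.

Continued minus principal equals (2)*pi*i.


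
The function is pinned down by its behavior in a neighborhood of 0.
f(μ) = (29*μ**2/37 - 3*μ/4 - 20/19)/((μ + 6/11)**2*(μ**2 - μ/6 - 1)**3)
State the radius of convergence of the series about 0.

The radius of convergence is 6/11.

Denominator factor (μ**2 - μ/6 - 1)^3: discriminant 145/36, real irrational roots 1/12 + (1/12)*sqrt(145) and 1/12 - (1/12)*sqrt(145); poles of order 3, moduli 1/12 + (1/12)*sqrt(145) and -1/12 + (1/12)*sqrt(145).
Denominator factor (μ + 6/11)^2: pole of order 2 at -6/11, modulus 6/11.
The radius of convergence is the smallest modulus among the singular points: 6/11.


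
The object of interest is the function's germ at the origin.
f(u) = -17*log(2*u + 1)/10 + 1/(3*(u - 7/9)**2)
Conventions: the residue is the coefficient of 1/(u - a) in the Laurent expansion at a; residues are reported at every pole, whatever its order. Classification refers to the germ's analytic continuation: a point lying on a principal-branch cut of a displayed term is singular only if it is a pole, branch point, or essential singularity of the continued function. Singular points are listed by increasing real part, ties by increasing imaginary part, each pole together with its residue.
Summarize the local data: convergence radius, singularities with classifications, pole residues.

Radius of convergence at 0: 1/2.
At -1/2: a logarithmic branch point.
At 7/9: a pole of order 2; residue 0.

Denominator factor (u - 7/9)^2: pole of order 2 at 7/9, modulus 7/9.
Branch term (-17/10)*log(1 - u/(-1/2)): its argument vanishes at u = -1/2, a logarithmic branch point, modulus 1/2.
The radius of convergence is the smallest modulus among the singular points: 1/2.
The branch term is analytic at 7/9 and contributes nothing to the residue; only the rational part matters.
At the order-2 pole 7/9 set g(u) = (u - (7/9))^2*(rational part) = 1/3.
Order-2 pole: residue = g'(a); g'(7/9) = 0, so the residue is 0.
List the singular points by increasing real part (a conjugate pair: the negative imaginary part first).


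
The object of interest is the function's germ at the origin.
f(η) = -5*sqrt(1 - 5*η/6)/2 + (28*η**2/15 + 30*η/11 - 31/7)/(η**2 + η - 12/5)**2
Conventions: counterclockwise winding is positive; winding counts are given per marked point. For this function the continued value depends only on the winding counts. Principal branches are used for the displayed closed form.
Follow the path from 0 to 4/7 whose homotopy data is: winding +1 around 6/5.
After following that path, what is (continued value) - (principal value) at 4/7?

The rational part is single-valued and drops out of the difference; each branch term changes only by its own monodromy.
(-5/2)*sqrt(1 - η/(6/5)): winding +1 is odd, the square root flips sign, contributing -2*(-5/2)*sqrt(1 - (4/7)/(6/5)) = -2*(-5/2)*sqrt(11/21) = (5/21)*sqrt(231).
Summing the contributions at η = 4/7 gives (5/21)*sqrt(231).

Continued minus principal equals (5/21)*sqrt(231).


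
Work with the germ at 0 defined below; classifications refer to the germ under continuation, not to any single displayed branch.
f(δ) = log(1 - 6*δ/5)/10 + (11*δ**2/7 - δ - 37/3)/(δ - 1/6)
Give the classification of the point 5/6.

The point is a logarithmic branch point.

The term (1/10)*log(1 - δ/(5/6)) has argument 1 - 5/6/(5/6) = 0 at 5/6: a logarithmic (infinitely-sheeted) branch point; the remaining terms are analytic or single-valued there.


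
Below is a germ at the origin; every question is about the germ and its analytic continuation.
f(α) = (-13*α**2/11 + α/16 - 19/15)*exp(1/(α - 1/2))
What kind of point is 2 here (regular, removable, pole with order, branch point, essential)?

The point is a regular point.

There is no denominator, hence no pole anywhere.
The essential point of exp(1/(α - (1/2))) is 1/2, not 2.
So the germ continues analytically to 2.


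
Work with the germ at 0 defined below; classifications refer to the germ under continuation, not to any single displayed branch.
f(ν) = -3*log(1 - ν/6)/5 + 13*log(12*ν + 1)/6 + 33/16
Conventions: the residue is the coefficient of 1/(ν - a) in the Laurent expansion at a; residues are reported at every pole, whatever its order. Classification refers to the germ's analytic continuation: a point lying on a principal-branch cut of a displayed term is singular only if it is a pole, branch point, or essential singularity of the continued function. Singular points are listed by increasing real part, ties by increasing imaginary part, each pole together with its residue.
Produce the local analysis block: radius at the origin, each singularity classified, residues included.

Radius of convergence at 0: 1/12.
At -1/12: a logarithmic branch point.
At 6: a logarithmic branch point.

Branch term (13/6)*log(1 - ν/(-1/12)): its argument vanishes at ν = -1/12, a logarithmic branch point, modulus 1/12.
Branch term (-3/5)*log(1 - ν/(6)): its argument vanishes at ν = 6, a logarithmic branch point, modulus 6.
The radius of convergence is the smallest modulus among the singular points: 1/12.
List the singular points by increasing real part (a conjugate pair: the negative imaginary part first).


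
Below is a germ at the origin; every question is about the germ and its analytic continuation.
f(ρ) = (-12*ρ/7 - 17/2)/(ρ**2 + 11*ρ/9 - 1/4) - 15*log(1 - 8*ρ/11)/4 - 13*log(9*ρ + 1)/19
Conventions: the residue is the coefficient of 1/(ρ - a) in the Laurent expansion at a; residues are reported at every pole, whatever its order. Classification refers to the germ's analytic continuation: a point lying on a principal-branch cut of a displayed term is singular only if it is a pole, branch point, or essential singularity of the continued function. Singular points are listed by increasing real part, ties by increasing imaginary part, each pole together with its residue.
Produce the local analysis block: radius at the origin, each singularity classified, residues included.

Radius of convergence at 0: 1/9.
At -11/18 - (1/18)*sqrt(202): a pole of order 1; residue -6/7 + (939/2828)*sqrt(202).
At -1/9: a logarithmic branch point.
At -11/18 + (1/18)*sqrt(202): a pole of order 1; residue -6/7 - (939/2828)*sqrt(202).
At 11/8: a logarithmic branch point.

Denominator factor (ρ**2 + 11*ρ/9 - 1/4): discriminant 202/81, real irrational roots -11/18 + (1/18)*sqrt(202) and -11/18 - (1/18)*sqrt(202); poles of order 1, moduli -11/18 + (1/18)*sqrt(202) and 11/18 + (1/18)*sqrt(202).
Branch term (-13/19)*log(1 - ρ/(-1/9)): its argument vanishes at ρ = -1/9, a logarithmic branch point, modulus 1/9.
Branch term (-15/4)*log(1 - ρ/(11/8)): its argument vanishes at ρ = 11/8, a logarithmic branch point, modulus 11/8.
The radius of convergence is the smallest modulus among the singular points: 1/9.
The branch terms are analytic at -11/18 - (1/18)*sqrt(202) and contribute nothing to the residue; only the rational part matters.
The factor ρ**2 + 11*ρ/9 - 1/4 splits as (ρ - a)(ρ - a') with a = -11/18 - (1/18)*sqrt(202), a' = -11/18 + (1/18)*sqrt(202). At the order-1 pole a set g(ρ) = (ρ - a)*(rational part) = [-12*ρ/7 - 17/2] / (ρ - a').
Simple pole: residue = g(a) at a = -11/18 - (1/18)*sqrt(202), which is -6/7 + (939/2828)*sqrt(202).
The branch terms are analytic at -11/18 + (1/18)*sqrt(202) and contribute nothing to the residue; only the rational part matters.
The factor ρ**2 + 11*ρ/9 - 1/4 splits as (ρ - a)(ρ - a') with a = -11/18 + (1/18)*sqrt(202), a' = -11/18 - (1/18)*sqrt(202). At the order-1 pole a set g(ρ) = (ρ - a)*(rational part) = [-12*ρ/7 - 17/2] / (ρ - a').
Simple pole: residue = g(a) at a = -11/18 + (1/18)*sqrt(202), which is -6/7 - (939/2828)*sqrt(202).
List the singular points by increasing real part (a conjugate pair: the negative imaginary part first).
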